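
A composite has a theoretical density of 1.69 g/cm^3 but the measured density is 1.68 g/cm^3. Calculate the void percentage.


Void% = (rho_theo - rho_actual)/rho_theo * 100 = (1.69 - 1.68)/1.69 * 100 = 0.59%

0.59%


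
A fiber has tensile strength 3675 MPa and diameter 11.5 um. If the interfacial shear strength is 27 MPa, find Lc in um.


Lc = sigma_f * d / (2 * tau_i) = 3675 * 11.5 / (2 * 27) = 782.6 um

782.6 um


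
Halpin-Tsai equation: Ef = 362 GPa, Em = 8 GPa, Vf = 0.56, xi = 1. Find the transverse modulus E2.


eta = (Ef/Em - 1)/(Ef/Em + xi) = (45.25 - 1)/(45.25 + 1) = 0.9568
E2 = Em*(1+xi*eta*Vf)/(1-eta*Vf) = 26.47 GPa

26.47 GPa


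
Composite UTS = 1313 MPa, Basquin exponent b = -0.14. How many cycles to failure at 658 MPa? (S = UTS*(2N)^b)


N = 0.5 * (S/UTS)^(1/b) = 0.5 * (658/1313)^(1/-0.14) = 69.5192 cycles

69.5192 cycles


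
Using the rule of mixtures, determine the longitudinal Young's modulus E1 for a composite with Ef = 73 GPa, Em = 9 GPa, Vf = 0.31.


E1 = Ef*Vf + Em*(1-Vf) = 73*0.31 + 9*0.69 = 28.84 GPa

28.84 GPa


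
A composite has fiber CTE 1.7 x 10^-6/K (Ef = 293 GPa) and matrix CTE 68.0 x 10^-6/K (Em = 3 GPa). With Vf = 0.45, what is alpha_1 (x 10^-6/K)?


E1 = Ef*Vf + Em*(1-Vf) = 133.5
alpha_1 = (alpha_f*Ef*Vf + alpha_m*Em*(1-Vf))/E1 = 2.52 x 10^-6/K

2.52 x 10^-6/K


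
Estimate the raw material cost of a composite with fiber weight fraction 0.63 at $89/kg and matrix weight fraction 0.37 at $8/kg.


Cost = cost_f*Wf + cost_m*Wm = 89*0.63 + 8*0.37 = $59.03/kg

$59.03/kg


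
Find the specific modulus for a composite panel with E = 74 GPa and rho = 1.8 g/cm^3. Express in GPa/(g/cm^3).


Specific stiffness = E/rho = 74/1.8 = 41.1 GPa/(g/cm^3)

41.1 GPa/(g/cm^3)


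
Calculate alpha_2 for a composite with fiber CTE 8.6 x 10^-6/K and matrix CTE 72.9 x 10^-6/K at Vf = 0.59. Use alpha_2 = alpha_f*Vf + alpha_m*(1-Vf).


alpha_2 = alpha_f*Vf + alpha_m*(1-Vf) = 8.6*0.59 + 72.9*0.41 = 35.0 x 10^-6/K

35.0 x 10^-6/K


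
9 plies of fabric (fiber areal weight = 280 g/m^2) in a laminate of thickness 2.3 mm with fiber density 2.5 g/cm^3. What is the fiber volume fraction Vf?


Vf = n * FAW / (rho_f * h * 1000) = 9 * 280 / (2.5 * 2.3 * 1000) = 0.4383

0.4383


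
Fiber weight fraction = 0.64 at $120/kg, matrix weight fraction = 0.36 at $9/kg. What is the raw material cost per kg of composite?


Cost = cost_f*Wf + cost_m*Wm = 120*0.64 + 9*0.36 = $80.04/kg

$80.04/kg


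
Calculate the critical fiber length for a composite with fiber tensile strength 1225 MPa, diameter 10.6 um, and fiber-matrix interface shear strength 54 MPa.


Lc = sigma_f * d / (2 * tau_i) = 1225 * 10.6 / (2 * 54) = 120.2 um

120.2 um


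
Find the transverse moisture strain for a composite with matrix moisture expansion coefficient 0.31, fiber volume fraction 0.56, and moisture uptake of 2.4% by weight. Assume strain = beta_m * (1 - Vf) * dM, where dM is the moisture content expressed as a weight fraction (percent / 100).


dM = 2.4/100 = 0.024
strain = beta_m * (1-Vf) * dM = 0.31 * 0.44 * 0.024 = 0.0032736

0.0032736


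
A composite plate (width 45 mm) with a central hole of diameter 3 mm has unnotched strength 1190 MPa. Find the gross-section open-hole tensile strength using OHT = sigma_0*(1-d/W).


OHT = sigma_0*(1-d/W) = 1190*(1-3/45) = 1110.7 MPa

1110.7 MPa


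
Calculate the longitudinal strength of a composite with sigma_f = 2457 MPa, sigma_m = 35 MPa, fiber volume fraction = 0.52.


sigma_1 = sigma_f*Vf + sigma_m*(1-Vf) = 2457*0.52 + 35*0.48 = 1294.4 MPa

1294.4 MPa


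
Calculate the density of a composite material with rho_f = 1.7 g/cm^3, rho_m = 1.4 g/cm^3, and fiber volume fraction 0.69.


rho_c = rho_f*Vf + rho_m*(1-Vf) = 1.7*0.69 + 1.4*0.31 = 1.607 g/cm^3

1.607 g/cm^3


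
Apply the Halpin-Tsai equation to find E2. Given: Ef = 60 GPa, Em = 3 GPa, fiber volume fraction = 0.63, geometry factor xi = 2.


eta = (Ef/Em - 1)/(Ef/Em + xi) = (20.0 - 1)/(20.0 + 2) = 0.8636
E2 = Em*(1+xi*eta*Vf)/(1-eta*Vf) = 13.74 GPa

13.74 GPa


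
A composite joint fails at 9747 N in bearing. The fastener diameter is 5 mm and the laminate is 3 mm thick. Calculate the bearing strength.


sigma_br = F/(d*h) = 9747/(5*3) = 649.8 MPa

649.8 MPa


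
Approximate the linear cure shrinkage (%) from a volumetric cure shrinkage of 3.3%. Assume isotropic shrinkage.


Linear shrinkage ≈ vol_shrink/3 = 3.3/3 = 1.1%

1.1%


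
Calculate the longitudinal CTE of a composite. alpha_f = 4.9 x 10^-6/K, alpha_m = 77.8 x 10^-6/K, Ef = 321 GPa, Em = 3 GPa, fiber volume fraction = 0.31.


E1 = Ef*Vf + Em*(1-Vf) = 101.58
alpha_1 = (alpha_f*Ef*Vf + alpha_m*Em*(1-Vf))/E1 = 6.39 x 10^-6/K

6.39 x 10^-6/K


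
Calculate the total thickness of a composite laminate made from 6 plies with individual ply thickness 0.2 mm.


h = n * t_ply = 6 * 0.2 = 1.2 mm

1.2 mm


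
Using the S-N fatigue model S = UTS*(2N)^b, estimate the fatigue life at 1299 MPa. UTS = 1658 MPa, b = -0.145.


N = 0.5 * (S/UTS)^(1/b) = 0.5 * (1299/1658)^(1/-0.145) = 2.6905 cycles

2.6905 cycles


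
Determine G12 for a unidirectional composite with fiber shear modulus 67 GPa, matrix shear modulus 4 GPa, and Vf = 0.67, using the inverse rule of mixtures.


1/G12 = Vf/Gf + (1-Vf)/Gm = 0.67/67 + 0.33/4
G12 = 10.81 GPa

10.81 GPa


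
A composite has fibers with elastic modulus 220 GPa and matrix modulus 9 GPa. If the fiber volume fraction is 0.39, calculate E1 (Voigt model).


E1 = Ef*Vf + Em*(1-Vf) = 220*0.39 + 9*0.61 = 91.29 GPa

91.29 GPa


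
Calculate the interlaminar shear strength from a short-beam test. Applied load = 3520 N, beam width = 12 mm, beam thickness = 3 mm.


ILSS = 3F/(4bh) = 3*3520/(4*12*3) = 73.33 MPa

73.33 MPa


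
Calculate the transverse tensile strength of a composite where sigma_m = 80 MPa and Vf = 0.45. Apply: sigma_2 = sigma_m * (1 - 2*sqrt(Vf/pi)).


factor = 1 - 2*sqrt(0.45/pi) = 0.2431
sigma_2 = 80 * 0.2431 = 19.44 MPa

19.44 MPa


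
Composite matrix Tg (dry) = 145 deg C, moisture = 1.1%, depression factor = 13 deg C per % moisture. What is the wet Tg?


Tg_wet = Tg_dry - k*moisture = 145 - 13*1.1 = 130.7 deg C

130.7 deg C


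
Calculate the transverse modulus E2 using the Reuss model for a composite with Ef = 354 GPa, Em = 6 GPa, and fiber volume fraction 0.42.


1/E2 = Vf/Ef + (1-Vf)/Em = 0.42/354 + 0.58/6
E2 = 10.22 GPa

10.22 GPa


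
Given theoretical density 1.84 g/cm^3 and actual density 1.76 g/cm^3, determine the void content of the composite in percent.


Void% = (rho_theo - rho_actual)/rho_theo * 100 = (1.84 - 1.76)/1.84 * 100 = 4.35%

4.35%


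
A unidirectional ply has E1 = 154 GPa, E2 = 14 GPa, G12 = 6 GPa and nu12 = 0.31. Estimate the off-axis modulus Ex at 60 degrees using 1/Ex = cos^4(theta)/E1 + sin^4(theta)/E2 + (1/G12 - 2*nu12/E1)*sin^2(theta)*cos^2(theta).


cos^4(60) = 0.0625, sin^4(60) = 0.5625, sin^2(60)*cos^2(60) = 0.1875
1/G12 - 2*nu12/E1 = 1/6 - 2*0.31/154 = 0.162641 GPa^-1
1/Ex = 0.0625/154 + 0.5625/14 + 0.162641*0.1875 = 0.0710795 GPa^-1
Ex = 14.07 GPa

14.07 GPa


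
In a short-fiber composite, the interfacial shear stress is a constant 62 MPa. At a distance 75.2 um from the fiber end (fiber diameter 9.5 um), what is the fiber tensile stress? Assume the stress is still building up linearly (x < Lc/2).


Force balance: sigma_f * (pi*d^2/4) = tau * (pi*d) * x  ->  sigma_f = 4 * tau * x / d
sigma_f = 4 * 62 * 75.2 / 9.5 = 1963.1 MPa

1963.1 MPa


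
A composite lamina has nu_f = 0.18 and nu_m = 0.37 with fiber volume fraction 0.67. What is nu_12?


nu_12 = nu_f*Vf + nu_m*(1-Vf) = 0.18*0.67 + 0.37*0.33 = 0.2427

0.2427


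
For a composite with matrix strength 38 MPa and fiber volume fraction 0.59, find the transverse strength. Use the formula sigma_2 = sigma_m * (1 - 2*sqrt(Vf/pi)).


factor = 1 - 2*sqrt(0.59/pi) = 0.1333
sigma_2 = 38 * 0.1333 = 5.06 MPa

5.06 MPa


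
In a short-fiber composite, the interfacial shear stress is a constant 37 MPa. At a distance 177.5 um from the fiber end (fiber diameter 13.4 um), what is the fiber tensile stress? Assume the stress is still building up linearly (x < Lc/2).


Force balance: sigma_f * (pi*d^2/4) = tau * (pi*d) * x  ->  sigma_f = 4 * tau * x / d
sigma_f = 4 * 37 * 177.5 / 13.4 = 1960.4 MPa

1960.4 MPa


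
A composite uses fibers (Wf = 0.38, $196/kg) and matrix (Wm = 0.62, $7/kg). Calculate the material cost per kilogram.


Cost = cost_f*Wf + cost_m*Wm = 196*0.38 + 7*0.62 = $78.82/kg

$78.82/kg


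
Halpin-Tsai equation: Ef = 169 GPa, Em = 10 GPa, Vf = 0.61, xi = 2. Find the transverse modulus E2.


eta = (Ef/Em - 1)/(Ef/Em + xi) = (16.9 - 1)/(16.9 + 2) = 0.8413
E2 = Em*(1+xi*eta*Vf)/(1-eta*Vf) = 41.62 GPa

41.62 GPa


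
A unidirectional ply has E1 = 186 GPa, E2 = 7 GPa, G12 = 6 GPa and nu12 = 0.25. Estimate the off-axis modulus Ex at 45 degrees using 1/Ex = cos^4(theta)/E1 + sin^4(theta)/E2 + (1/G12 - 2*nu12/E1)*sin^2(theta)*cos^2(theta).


cos^4(45) = 0.25, sin^4(45) = 0.25, sin^2(45)*cos^2(45) = 0.25
1/G12 - 2*nu12/E1 = 1/6 - 2*0.25/186 = 0.163978 GPa^-1
1/Ex = 0.25/186 + 0.25/7 + 0.163978*0.25 = 0.078053 GPa^-1
Ex = 12.81 GPa

12.81 GPa


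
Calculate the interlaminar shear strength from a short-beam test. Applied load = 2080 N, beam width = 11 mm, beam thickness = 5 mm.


ILSS = 3F/(4bh) = 3*2080/(4*11*5) = 28.36 MPa

28.36 MPa


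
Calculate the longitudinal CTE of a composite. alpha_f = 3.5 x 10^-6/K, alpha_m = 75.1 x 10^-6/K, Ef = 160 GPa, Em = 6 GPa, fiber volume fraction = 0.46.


E1 = Ef*Vf + Em*(1-Vf) = 76.84
alpha_1 = (alpha_f*Ef*Vf + alpha_m*Em*(1-Vf))/E1 = 6.52 x 10^-6/K

6.52 x 10^-6/K


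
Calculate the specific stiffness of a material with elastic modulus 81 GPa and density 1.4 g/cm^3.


Specific stiffness = E/rho = 81/1.4 = 57.9 GPa/(g/cm^3)

57.9 GPa/(g/cm^3)


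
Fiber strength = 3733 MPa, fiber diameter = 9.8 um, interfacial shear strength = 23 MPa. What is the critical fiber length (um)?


Lc = sigma_f * d / (2 * tau_i) = 3733 * 9.8 / (2 * 23) = 795.3 um

795.3 um


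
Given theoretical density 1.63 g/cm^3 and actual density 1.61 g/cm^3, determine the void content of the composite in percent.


Void% = (rho_theo - rho_actual)/rho_theo * 100 = (1.63 - 1.61)/1.63 * 100 = 1.23%

1.23%


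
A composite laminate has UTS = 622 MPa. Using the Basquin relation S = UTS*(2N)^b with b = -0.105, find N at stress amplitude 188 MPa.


N = 0.5 * (S/UTS)^(1/b) = 0.5 * (188/622)^(1/-0.105) = 44447.9048 cycles

44447.9048 cycles


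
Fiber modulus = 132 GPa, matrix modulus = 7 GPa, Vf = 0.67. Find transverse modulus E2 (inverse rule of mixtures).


1/E2 = Vf/Ef + (1-Vf)/Em = 0.67/132 + 0.33/7
E2 = 19.15 GPa

19.15 GPa


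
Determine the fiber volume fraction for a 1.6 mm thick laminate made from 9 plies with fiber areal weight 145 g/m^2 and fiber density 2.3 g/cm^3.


Vf = n * FAW / (rho_f * h * 1000) = 9 * 145 / (2.3 * 1.6 * 1000) = 0.3546

0.3546


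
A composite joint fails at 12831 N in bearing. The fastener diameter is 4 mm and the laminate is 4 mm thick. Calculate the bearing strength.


sigma_br = F/(d*h) = 12831/(4*4) = 801.9 MPa

801.9 MPa


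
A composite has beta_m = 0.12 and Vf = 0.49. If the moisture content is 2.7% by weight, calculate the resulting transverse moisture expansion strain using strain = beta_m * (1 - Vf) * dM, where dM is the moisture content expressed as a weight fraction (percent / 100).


dM = 2.7/100 = 0.027
strain = beta_m * (1-Vf) * dM = 0.12 * 0.51 * 0.027 = 0.0016524

0.0016524


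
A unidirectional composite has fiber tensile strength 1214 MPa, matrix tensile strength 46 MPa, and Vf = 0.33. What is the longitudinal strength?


sigma_1 = sigma_f*Vf + sigma_m*(1-Vf) = 1214*0.33 + 46*0.67 = 431.4 MPa

431.4 MPa


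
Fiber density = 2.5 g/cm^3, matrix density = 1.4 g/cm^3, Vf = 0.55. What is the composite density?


rho_c = rho_f*Vf + rho_m*(1-Vf) = 2.5*0.55 + 1.4*0.45 = 2.005 g/cm^3

2.005 g/cm^3


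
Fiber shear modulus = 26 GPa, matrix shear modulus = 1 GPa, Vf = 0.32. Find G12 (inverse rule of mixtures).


1/G12 = Vf/Gf + (1-Vf)/Gm = 0.32/26 + 0.68/1
G12 = 1.44 GPa

1.44 GPa


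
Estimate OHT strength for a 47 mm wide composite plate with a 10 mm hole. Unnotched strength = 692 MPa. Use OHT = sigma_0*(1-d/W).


OHT = sigma_0*(1-d/W) = 692*(1-10/47) = 544.8 MPa

544.8 MPa


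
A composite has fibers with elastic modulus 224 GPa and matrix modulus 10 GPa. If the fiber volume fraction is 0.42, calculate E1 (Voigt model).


E1 = Ef*Vf + Em*(1-Vf) = 224*0.42 + 10*0.58 = 99.88 GPa

99.88 GPa


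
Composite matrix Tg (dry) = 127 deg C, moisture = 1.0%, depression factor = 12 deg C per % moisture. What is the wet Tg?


Tg_wet = Tg_dry - k*moisture = 127 - 12*1.0 = 115.0 deg C

115.0 deg C


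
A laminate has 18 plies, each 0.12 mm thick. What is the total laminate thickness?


h = n * t_ply = 18 * 0.12 = 2.16 mm

2.16 mm


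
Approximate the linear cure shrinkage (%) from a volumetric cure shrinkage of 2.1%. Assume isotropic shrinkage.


Linear shrinkage ≈ vol_shrink/3 = 2.1/3 = 0.7%

0.7%


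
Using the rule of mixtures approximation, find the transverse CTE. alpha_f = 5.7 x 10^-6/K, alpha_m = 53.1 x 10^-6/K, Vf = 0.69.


alpha_2 = alpha_f*Vf + alpha_m*(1-Vf) = 5.7*0.69 + 53.1*0.31 = 20.4 x 10^-6/K

20.4 x 10^-6/K


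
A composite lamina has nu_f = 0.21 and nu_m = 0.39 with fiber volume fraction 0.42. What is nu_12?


nu_12 = nu_f*Vf + nu_m*(1-Vf) = 0.21*0.42 + 0.39*0.58 = 0.3144

0.3144


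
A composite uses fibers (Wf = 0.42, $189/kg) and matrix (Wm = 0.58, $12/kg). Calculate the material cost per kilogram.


Cost = cost_f*Wf + cost_m*Wm = 189*0.42 + 12*0.58 = $86.34/kg

$86.34/kg


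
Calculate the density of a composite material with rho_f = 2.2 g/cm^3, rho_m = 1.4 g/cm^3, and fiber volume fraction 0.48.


rho_c = rho_f*Vf + rho_m*(1-Vf) = 2.2*0.48 + 1.4*0.52 = 1.784 g/cm^3

1.784 g/cm^3


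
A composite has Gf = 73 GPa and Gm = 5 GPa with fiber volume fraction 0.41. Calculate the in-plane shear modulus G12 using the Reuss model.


1/G12 = Vf/Gf + (1-Vf)/Gm = 0.41/73 + 0.59/5
G12 = 8.09 GPa

8.09 GPa


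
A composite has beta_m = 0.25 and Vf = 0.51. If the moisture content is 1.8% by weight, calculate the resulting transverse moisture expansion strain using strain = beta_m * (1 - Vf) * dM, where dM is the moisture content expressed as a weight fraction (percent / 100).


dM = 1.8/100 = 0.018
strain = beta_m * (1-Vf) * dM = 0.25 * 0.49 * 0.018 = 0.002205

0.002205


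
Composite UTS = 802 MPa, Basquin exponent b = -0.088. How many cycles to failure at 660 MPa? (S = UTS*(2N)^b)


N = 0.5 * (S/UTS)^(1/b) = 0.5 * (660/802)^(1/-0.088) = 4.5780 cycles

4.5780 cycles


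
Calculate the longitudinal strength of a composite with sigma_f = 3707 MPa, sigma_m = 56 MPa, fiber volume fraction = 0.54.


sigma_1 = sigma_f*Vf + sigma_m*(1-Vf) = 3707*0.54 + 56*0.46 = 2027.5 MPa

2027.5 MPa


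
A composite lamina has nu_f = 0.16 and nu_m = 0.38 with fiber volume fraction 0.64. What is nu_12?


nu_12 = nu_f*Vf + nu_m*(1-Vf) = 0.16*0.64 + 0.38*0.36 = 0.2392

0.2392


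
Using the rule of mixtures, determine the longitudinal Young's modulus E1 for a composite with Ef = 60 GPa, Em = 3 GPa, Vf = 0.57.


E1 = Ef*Vf + Em*(1-Vf) = 60*0.57 + 3*0.43 = 35.49 GPa

35.49 GPa


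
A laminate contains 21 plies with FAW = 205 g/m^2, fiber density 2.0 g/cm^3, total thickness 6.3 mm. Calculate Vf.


Vf = n * FAW / (rho_f * h * 1000) = 21 * 205 / (2.0 * 6.3 * 1000) = 0.3417

0.3417


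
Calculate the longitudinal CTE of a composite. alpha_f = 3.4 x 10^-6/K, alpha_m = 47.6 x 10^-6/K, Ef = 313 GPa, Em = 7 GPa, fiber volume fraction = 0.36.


E1 = Ef*Vf + Em*(1-Vf) = 117.16
alpha_1 = (alpha_f*Ef*Vf + alpha_m*Em*(1-Vf))/E1 = 5.09 x 10^-6/K

5.09 x 10^-6/K


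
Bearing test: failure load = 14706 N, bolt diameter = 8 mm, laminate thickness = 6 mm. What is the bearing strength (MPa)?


sigma_br = F/(d*h) = 14706/(8*6) = 306.4 MPa

306.4 MPa


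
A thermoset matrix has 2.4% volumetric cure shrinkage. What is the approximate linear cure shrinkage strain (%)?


Linear shrinkage ≈ vol_shrink/3 = 2.4/3 = 0.8%

0.8%


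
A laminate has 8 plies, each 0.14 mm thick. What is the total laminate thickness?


h = n * t_ply = 8 * 0.14 = 1.12 mm

1.12 mm


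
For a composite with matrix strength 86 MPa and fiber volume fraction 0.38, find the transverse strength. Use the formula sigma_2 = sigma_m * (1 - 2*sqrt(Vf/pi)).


factor = 1 - 2*sqrt(0.38/pi) = 0.3044
sigma_2 = 86 * 0.3044 = 26.18 MPa

26.18 MPa


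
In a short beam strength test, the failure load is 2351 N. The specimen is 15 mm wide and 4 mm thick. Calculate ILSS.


ILSS = 3F/(4bh) = 3*2351/(4*15*4) = 29.39 MPa

29.39 MPa


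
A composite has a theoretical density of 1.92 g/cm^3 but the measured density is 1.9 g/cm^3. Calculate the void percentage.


Void% = (rho_theo - rho_actual)/rho_theo * 100 = (1.92 - 1.9)/1.92 * 100 = 1.04%

1.04%


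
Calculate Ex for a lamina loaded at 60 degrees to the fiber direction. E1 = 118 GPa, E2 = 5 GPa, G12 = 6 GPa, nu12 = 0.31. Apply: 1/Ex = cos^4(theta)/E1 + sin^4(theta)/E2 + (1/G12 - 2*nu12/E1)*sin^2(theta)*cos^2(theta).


cos^4(60) = 0.0625, sin^4(60) = 0.5625, sin^2(60)*cos^2(60) = 0.1875
1/G12 - 2*nu12/E1 = 1/6 - 2*0.31/118 = 0.161412 GPa^-1
1/Ex = 0.0625/118 + 0.5625/5 + 0.161412*0.1875 = 0.1432945 GPa^-1
Ex = 6.98 GPa

6.98 GPa


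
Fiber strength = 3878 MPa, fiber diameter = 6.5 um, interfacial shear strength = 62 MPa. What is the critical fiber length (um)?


Lc = sigma_f * d / (2 * tau_i) = 3878 * 6.5 / (2 * 62) = 203.3 um

203.3 um


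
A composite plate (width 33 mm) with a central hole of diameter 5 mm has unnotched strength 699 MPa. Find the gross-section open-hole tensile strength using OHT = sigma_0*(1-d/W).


OHT = sigma_0*(1-d/W) = 699*(1-5/33) = 593.1 MPa

593.1 MPa


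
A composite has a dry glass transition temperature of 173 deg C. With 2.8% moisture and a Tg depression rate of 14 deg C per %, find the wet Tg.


Tg_wet = Tg_dry - k*moisture = 173 - 14*2.8 = 133.8 deg C

133.8 deg C


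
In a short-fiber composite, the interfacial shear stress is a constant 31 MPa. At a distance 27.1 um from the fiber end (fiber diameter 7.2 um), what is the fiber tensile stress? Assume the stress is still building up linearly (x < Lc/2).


Force balance: sigma_f * (pi*d^2/4) = tau * (pi*d) * x  ->  sigma_f = 4 * tau * x / d
sigma_f = 4 * 31 * 27.1 / 7.2 = 466.7 MPa

466.7 MPa


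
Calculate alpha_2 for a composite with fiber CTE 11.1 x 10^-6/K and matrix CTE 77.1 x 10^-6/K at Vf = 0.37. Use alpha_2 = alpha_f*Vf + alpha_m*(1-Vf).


alpha_2 = alpha_f*Vf + alpha_m*(1-Vf) = 11.1*0.37 + 77.1*0.63 = 52.7 x 10^-6/K

52.7 x 10^-6/K


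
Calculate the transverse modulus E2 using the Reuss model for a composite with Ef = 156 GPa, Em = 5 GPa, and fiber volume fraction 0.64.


1/E2 = Vf/Ef + (1-Vf)/Em = 0.64/156 + 0.36/5
E2 = 13.14 GPa

13.14 GPa


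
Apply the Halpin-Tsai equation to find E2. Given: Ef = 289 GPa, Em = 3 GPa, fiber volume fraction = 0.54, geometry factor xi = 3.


eta = (Ef/Em - 1)/(Ef/Em + xi) = (96.3333 - 1)/(96.3333 + 3) = 0.9597
E2 = Em*(1+xi*eta*Vf)/(1-eta*Vf) = 15.91 GPa

15.91 GPa


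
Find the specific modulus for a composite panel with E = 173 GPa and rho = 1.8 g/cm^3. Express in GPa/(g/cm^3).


Specific stiffness = E/rho = 173/1.8 = 96.1 GPa/(g/cm^3)

96.1 GPa/(g/cm^3)


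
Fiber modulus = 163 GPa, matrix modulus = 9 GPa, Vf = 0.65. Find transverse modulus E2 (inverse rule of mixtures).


1/E2 = Vf/Ef + (1-Vf)/Em = 0.65/163 + 0.35/9
E2 = 23.32 GPa

23.32 GPa


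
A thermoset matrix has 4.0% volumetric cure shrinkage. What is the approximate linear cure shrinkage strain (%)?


Linear shrinkage ≈ vol_shrink/3 = 4.0/3 = 1.333%

1.333%


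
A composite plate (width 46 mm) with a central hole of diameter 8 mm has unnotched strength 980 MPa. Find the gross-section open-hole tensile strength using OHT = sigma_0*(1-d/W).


OHT = sigma_0*(1-d/W) = 980*(1-8/46) = 809.6 MPa

809.6 MPa


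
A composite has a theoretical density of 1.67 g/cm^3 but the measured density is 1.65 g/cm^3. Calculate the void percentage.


Void% = (rho_theo - rho_actual)/rho_theo * 100 = (1.67 - 1.65)/1.67 * 100 = 1.2%

1.2%


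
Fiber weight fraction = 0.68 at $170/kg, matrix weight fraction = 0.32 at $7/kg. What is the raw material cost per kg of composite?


Cost = cost_f*Wf + cost_m*Wm = 170*0.68 + 7*0.32 = $117.84/kg

$117.84/kg


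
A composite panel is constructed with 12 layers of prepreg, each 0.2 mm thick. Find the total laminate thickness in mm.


h = n * t_ply = 12 * 0.2 = 2.4 mm

2.4 mm


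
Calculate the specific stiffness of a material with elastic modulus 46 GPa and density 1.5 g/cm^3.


Specific stiffness = E/rho = 46/1.5 = 30.7 GPa/(g/cm^3)

30.7 GPa/(g/cm^3)


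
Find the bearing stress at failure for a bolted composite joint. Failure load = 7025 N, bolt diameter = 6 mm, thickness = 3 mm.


sigma_br = F/(d*h) = 7025/(6*3) = 390.3 MPa

390.3 MPa


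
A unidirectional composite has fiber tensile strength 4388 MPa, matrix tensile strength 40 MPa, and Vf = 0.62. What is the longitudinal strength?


sigma_1 = sigma_f*Vf + sigma_m*(1-Vf) = 4388*0.62 + 40*0.38 = 2735.8 MPa

2735.8 MPa


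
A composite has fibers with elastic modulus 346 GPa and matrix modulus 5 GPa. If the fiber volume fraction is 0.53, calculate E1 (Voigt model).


E1 = Ef*Vf + Em*(1-Vf) = 346*0.53 + 5*0.47 = 185.73 GPa

185.73 GPa


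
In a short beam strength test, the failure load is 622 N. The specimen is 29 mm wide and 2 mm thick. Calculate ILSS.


ILSS = 3F/(4bh) = 3*622/(4*29*2) = 8.04 MPa

8.04 MPa


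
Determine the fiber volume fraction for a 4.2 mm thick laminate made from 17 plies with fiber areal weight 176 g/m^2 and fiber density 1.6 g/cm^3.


Vf = n * FAW / (rho_f * h * 1000) = 17 * 176 / (1.6 * 4.2 * 1000) = 0.4452

0.4452


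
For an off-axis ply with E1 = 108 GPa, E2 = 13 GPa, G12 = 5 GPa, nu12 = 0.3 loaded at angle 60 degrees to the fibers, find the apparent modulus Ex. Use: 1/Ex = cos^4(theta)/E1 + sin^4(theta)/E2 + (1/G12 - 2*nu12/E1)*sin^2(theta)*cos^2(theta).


cos^4(60) = 0.0625, sin^4(60) = 0.5625, sin^2(60)*cos^2(60) = 0.1875
1/G12 - 2*nu12/E1 = 1/5 - 2*0.3/108 = 0.194444 GPa^-1
1/Ex = 0.0625/108 + 0.5625/13 + 0.194444*0.1875 = 0.0803063 GPa^-1
Ex = 12.45 GPa

12.45 GPa


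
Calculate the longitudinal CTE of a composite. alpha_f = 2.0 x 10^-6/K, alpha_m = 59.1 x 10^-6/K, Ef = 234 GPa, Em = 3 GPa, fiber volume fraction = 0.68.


E1 = Ef*Vf + Em*(1-Vf) = 160.08
alpha_1 = (alpha_f*Ef*Vf + alpha_m*Em*(1-Vf))/E1 = 2.34 x 10^-6/K

2.34 x 10^-6/K


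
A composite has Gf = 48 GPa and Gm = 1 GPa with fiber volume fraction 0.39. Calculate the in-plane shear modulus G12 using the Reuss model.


1/G12 = Vf/Gf + (1-Vf)/Gm = 0.39/48 + 0.61/1
G12 = 1.62 GPa

1.62 GPa


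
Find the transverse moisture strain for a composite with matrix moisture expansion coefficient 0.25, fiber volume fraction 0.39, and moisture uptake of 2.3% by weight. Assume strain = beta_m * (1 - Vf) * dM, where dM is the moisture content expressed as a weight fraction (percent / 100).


dM = 2.3/100 = 0.023
strain = beta_m * (1-Vf) * dM = 0.25 * 0.61 * 0.023 = 0.0035075

0.0035075


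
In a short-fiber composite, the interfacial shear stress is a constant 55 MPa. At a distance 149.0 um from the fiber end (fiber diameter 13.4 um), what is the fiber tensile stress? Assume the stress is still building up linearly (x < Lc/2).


Force balance: sigma_f * (pi*d^2/4) = tau * (pi*d) * x  ->  sigma_f = 4 * tau * x / d
sigma_f = 4 * 55 * 149.0 / 13.4 = 2446.3 MPa

2446.3 MPa


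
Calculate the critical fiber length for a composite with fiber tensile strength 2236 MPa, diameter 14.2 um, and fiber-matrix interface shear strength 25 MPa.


Lc = sigma_f * d / (2 * tau_i) = 2236 * 14.2 / (2 * 25) = 635.0 um

635.0 um


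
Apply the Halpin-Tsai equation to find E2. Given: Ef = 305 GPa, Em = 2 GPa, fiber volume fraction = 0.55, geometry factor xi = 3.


eta = (Ef/Em - 1)/(Ef/Em + xi) = (152.5 - 1)/(152.5 + 3) = 0.9743
E2 = Em*(1+xi*eta*Vf)/(1-eta*Vf) = 11.24 GPa

11.24 GPa


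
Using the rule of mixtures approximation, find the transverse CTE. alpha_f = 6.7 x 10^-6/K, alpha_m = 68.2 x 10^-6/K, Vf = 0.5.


alpha_2 = alpha_f*Vf + alpha_m*(1-Vf) = 6.7*0.5 + 68.2*0.5 = 37.5 x 10^-6/K

37.5 x 10^-6/K


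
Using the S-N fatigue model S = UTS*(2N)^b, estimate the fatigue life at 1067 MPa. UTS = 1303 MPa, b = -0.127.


N = 0.5 * (S/UTS)^(1/b) = 0.5 * (1067/1303)^(1/-0.127) = 2.4114 cycles

2.4114 cycles


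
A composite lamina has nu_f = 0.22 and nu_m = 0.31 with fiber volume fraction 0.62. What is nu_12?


nu_12 = nu_f*Vf + nu_m*(1-Vf) = 0.22*0.62 + 0.31*0.38 = 0.2542

0.2542


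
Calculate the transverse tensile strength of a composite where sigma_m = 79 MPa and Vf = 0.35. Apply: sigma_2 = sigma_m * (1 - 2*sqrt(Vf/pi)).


factor = 1 - 2*sqrt(0.35/pi) = 0.3324
sigma_2 = 79 * 0.3324 = 26.26 MPa

26.26 MPa


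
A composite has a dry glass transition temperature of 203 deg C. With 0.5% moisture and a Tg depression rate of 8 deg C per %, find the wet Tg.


Tg_wet = Tg_dry - k*moisture = 203 - 8*0.5 = 199.0 deg C

199.0 deg C


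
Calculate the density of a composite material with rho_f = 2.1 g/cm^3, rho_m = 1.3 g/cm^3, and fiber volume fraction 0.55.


rho_c = rho_f*Vf + rho_m*(1-Vf) = 2.1*0.55 + 1.3*0.45 = 1.74 g/cm^3

1.74 g/cm^3


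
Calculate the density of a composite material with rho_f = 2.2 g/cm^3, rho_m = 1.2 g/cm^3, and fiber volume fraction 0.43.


rho_c = rho_f*Vf + rho_m*(1-Vf) = 2.2*0.43 + 1.2*0.57 = 1.63 g/cm^3

1.63 g/cm^3


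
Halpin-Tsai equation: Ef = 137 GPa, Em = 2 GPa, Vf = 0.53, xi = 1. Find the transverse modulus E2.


eta = (Ef/Em - 1)/(Ef/Em + xi) = (68.5 - 1)/(68.5 + 1) = 0.9712
E2 = Em*(1+xi*eta*Vf)/(1-eta*Vf) = 6.24 GPa

6.24 GPa


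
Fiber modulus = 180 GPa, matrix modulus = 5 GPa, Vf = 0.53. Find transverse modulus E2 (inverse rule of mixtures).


1/E2 = Vf/Ef + (1-Vf)/Em = 0.53/180 + 0.47/5
E2 = 10.32 GPa

10.32 GPa


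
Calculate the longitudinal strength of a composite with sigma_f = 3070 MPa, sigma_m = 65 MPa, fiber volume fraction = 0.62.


sigma_1 = sigma_f*Vf + sigma_m*(1-Vf) = 3070*0.62 + 65*0.38 = 1928.1 MPa

1928.1 MPa


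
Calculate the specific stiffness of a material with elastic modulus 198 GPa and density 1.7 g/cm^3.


Specific stiffness = E/rho = 198/1.7 = 116.5 GPa/(g/cm^3)

116.5 GPa/(g/cm^3)


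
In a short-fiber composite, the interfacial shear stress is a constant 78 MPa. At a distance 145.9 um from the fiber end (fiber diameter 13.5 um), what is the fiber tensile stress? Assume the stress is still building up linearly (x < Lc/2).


Force balance: sigma_f * (pi*d^2/4) = tau * (pi*d) * x  ->  sigma_f = 4 * tau * x / d
sigma_f = 4 * 78 * 145.9 / 13.5 = 3371.9 MPa

3371.9 MPa


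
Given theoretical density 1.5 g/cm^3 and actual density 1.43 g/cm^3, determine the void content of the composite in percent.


Void% = (rho_theo - rho_actual)/rho_theo * 100 = (1.5 - 1.43)/1.5 * 100 = 4.67%

4.67%


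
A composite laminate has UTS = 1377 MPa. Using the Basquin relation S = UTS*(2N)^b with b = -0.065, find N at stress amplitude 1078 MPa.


N = 0.5 * (S/UTS)^(1/b) = 0.5 * (1078/1377)^(1/-0.065) = 21.6067 cycles

21.6067 cycles


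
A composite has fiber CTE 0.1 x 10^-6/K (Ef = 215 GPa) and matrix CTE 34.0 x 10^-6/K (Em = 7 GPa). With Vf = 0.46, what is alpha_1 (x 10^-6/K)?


E1 = Ef*Vf + Em*(1-Vf) = 102.68
alpha_1 = (alpha_f*Ef*Vf + alpha_m*Em*(1-Vf))/E1 = 1.35 x 10^-6/K

1.35 x 10^-6/K


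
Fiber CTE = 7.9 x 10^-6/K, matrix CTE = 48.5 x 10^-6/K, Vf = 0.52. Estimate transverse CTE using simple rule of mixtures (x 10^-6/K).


alpha_2 = alpha_f*Vf + alpha_m*(1-Vf) = 7.9*0.52 + 48.5*0.48 = 27.4 x 10^-6/K

27.4 x 10^-6/K


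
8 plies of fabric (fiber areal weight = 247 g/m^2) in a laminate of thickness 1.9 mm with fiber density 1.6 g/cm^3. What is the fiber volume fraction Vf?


Vf = n * FAW / (rho_f * h * 1000) = 8 * 247 / (1.6 * 1.9 * 1000) = 0.65

0.65


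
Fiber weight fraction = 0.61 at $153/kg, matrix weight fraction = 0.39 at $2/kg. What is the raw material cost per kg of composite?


Cost = cost_f*Wf + cost_m*Wm = 153*0.61 + 2*0.39 = $94.11/kg

$94.11/kg


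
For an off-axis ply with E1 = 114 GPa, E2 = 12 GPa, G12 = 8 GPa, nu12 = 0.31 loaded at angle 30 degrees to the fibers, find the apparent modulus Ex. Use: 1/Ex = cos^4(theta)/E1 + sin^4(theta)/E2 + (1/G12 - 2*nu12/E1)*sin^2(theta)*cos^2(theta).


cos^4(30) = 0.5625, sin^4(30) = 0.0625, sin^2(30)*cos^2(30) = 0.1875
1/G12 - 2*nu12/E1 = 1/8 - 2*0.31/114 = 0.119561 GPa^-1
1/Ex = 0.5625/114 + 0.0625/12 + 0.119561*0.1875 = 0.0325603 GPa^-1
Ex = 30.71 GPa

30.71 GPa


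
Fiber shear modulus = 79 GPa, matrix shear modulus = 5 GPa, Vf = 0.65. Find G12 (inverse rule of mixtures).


1/G12 = Vf/Gf + (1-Vf)/Gm = 0.65/79 + 0.35/5
G12 = 12.78 GPa

12.78 GPa


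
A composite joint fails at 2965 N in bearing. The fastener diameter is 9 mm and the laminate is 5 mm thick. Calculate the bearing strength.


sigma_br = F/(d*h) = 2965/(9*5) = 65.9 MPa

65.9 MPa


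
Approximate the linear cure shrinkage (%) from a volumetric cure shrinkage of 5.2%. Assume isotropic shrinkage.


Linear shrinkage ≈ vol_shrink/3 = 5.2/3 = 1.733%

1.733%


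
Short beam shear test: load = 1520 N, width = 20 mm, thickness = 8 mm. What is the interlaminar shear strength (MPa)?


ILSS = 3F/(4bh) = 3*1520/(4*20*8) = 7.13 MPa

7.13 MPa


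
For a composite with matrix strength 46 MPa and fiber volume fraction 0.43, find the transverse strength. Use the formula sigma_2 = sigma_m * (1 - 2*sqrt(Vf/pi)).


factor = 1 - 2*sqrt(0.43/pi) = 0.2601
sigma_2 = 46 * 0.2601 = 11.96 MPa

11.96 MPa


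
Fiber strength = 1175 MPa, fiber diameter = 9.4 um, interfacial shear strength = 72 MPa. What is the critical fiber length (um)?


Lc = sigma_f * d / (2 * tau_i) = 1175 * 9.4 / (2 * 72) = 76.7 um

76.7 um


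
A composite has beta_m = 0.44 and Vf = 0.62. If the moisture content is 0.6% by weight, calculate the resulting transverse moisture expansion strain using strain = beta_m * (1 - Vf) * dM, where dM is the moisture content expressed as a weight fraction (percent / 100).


dM = 0.6/100 = 0.006
strain = beta_m * (1-Vf) * dM = 0.44 * 0.38 * 0.006 = 0.0010032

0.0010032


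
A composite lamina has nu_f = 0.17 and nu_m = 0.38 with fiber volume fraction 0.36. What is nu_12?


nu_12 = nu_f*Vf + nu_m*(1-Vf) = 0.17*0.36 + 0.38*0.64 = 0.3044

0.3044


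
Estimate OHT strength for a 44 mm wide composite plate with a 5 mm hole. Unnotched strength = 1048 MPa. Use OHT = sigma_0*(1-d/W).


OHT = sigma_0*(1-d/W) = 1048*(1-5/44) = 928.9 MPa

928.9 MPa


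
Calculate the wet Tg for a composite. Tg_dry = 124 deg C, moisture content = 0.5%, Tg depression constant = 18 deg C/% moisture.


Tg_wet = Tg_dry - k*moisture = 124 - 18*0.5 = 115.0 deg C

115.0 deg C


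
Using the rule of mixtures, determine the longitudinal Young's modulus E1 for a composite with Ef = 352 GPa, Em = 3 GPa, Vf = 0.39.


E1 = Ef*Vf + Em*(1-Vf) = 352*0.39 + 3*0.61 = 139.11 GPa

139.11 GPa


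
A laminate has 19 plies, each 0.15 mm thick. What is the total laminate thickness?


h = n * t_ply = 19 * 0.15 = 2.85 mm

2.85 mm


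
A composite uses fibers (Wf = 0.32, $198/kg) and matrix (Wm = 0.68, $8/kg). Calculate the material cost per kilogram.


Cost = cost_f*Wf + cost_m*Wm = 198*0.32 + 8*0.68 = $68.8/kg

$68.8/kg


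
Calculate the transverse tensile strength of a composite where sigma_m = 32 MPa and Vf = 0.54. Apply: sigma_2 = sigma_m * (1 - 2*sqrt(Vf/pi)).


factor = 1 - 2*sqrt(0.54/pi) = 0.1708
sigma_2 = 32 * 0.1708 = 5.47 MPa

5.47 MPa


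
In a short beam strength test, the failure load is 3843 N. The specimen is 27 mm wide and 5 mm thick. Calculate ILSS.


ILSS = 3F/(4bh) = 3*3843/(4*27*5) = 21.35 MPa

21.35 MPa


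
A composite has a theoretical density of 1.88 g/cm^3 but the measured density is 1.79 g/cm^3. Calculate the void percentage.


Void% = (rho_theo - rho_actual)/rho_theo * 100 = (1.88 - 1.79)/1.88 * 100 = 4.79%

4.79%


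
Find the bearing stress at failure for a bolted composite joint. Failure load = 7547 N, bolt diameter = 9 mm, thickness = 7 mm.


sigma_br = F/(d*h) = 7547/(9*7) = 119.8 MPa

119.8 MPa


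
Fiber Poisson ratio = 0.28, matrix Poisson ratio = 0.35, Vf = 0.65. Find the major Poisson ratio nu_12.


nu_12 = nu_f*Vf + nu_m*(1-Vf) = 0.28*0.65 + 0.35*0.35 = 0.3045

0.3045


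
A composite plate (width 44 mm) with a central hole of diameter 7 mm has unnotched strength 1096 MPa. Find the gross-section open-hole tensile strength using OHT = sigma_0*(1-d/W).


OHT = sigma_0*(1-d/W) = 1096*(1-7/44) = 921.6 MPa

921.6 MPa


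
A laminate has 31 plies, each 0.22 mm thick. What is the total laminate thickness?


h = n * t_ply = 31 * 0.22 = 6.82 mm

6.82 mm


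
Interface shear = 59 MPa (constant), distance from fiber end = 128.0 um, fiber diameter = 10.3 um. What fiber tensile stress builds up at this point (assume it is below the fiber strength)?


Force balance: sigma_f * (pi*d^2/4) = tau * (pi*d) * x  ->  sigma_f = 4 * tau * x / d
sigma_f = 4 * 59 * 128.0 / 10.3 = 2932.8 MPa

2932.8 MPa


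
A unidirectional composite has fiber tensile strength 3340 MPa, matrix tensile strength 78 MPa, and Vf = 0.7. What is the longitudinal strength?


sigma_1 = sigma_f*Vf + sigma_m*(1-Vf) = 3340*0.7 + 78*0.3 = 2361.4 MPa

2361.4 MPa


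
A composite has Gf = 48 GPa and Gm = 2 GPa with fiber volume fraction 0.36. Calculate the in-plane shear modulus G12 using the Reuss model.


1/G12 = Vf/Gf + (1-Vf)/Gm = 0.36/48 + 0.64/2
G12 = 3.05 GPa

3.05 GPa


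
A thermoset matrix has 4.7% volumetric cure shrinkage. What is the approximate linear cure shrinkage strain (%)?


Linear shrinkage ≈ vol_shrink/3 = 4.7/3 = 1.567%

1.567%


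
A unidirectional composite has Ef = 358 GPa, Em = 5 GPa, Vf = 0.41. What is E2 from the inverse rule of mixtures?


1/E2 = Vf/Ef + (1-Vf)/Em = 0.41/358 + 0.59/5
E2 = 8.39 GPa

8.39 GPa


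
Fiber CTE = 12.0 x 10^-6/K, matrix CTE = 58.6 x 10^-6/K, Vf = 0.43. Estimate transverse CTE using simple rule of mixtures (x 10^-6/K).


alpha_2 = alpha_f*Vf + alpha_m*(1-Vf) = 12.0*0.43 + 58.6*0.57 = 38.6 x 10^-6/K

38.6 x 10^-6/K


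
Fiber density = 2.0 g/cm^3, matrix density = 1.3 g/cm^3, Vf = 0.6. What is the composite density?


rho_c = rho_f*Vf + rho_m*(1-Vf) = 2.0*0.6 + 1.3*0.4 = 1.72 g/cm^3

1.72 g/cm^3


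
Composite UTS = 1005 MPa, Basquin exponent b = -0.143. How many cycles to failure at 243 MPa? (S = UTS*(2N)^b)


N = 0.5 * (S/UTS)^(1/b) = 0.5 * (243/1005)^(1/-0.143) = 10246.5323 cycles

10246.5323 cycles


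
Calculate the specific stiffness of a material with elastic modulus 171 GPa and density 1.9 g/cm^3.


Specific stiffness = E/rho = 171/1.9 = 90.0 GPa/(g/cm^3)

90.0 GPa/(g/cm^3)


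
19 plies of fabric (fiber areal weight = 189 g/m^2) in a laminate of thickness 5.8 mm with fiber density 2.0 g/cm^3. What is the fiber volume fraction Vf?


Vf = n * FAW / (rho_f * h * 1000) = 19 * 189 / (2.0 * 5.8 * 1000) = 0.3096

0.3096


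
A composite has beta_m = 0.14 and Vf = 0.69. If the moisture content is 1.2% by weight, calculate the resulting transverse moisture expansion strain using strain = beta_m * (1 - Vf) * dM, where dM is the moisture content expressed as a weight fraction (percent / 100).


dM = 1.2/100 = 0.012
strain = beta_m * (1-Vf) * dM = 0.14 * 0.31 * 0.012 = 0.0005208

0.0005208


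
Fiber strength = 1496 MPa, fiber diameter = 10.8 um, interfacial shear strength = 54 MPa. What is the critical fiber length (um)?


Lc = sigma_f * d / (2 * tau_i) = 1496 * 10.8 / (2 * 54) = 149.6 um

149.6 um


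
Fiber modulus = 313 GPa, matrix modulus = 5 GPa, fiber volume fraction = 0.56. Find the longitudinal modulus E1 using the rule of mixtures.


E1 = Ef*Vf + Em*(1-Vf) = 313*0.56 + 5*0.44 = 177.48 GPa

177.48 GPa


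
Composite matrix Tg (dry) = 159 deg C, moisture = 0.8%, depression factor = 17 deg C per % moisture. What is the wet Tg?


Tg_wet = Tg_dry - k*moisture = 159 - 17*0.8 = 145.4 deg C

145.4 deg C


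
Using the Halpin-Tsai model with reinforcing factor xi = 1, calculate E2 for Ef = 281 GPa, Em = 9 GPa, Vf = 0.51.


eta = (Ef/Em - 1)/(Ef/Em + xi) = (31.2222 - 1)/(31.2222 + 1) = 0.9379
E2 = Em*(1+xi*eta*Vf)/(1-eta*Vf) = 25.51 GPa

25.51 GPa


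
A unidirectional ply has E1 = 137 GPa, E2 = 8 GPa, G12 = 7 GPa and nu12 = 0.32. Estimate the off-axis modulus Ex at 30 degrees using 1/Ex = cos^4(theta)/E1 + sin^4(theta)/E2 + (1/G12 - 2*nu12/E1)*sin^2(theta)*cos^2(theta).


cos^4(30) = 0.5625, sin^4(30) = 0.0625, sin^2(30)*cos^2(30) = 0.1875
1/G12 - 2*nu12/E1 = 1/7 - 2*0.32/137 = 0.138186 GPa^-1
1/Ex = 0.5625/137 + 0.0625/8 + 0.138186*0.1875 = 0.0378281 GPa^-1
Ex = 26.44 GPa

26.44 GPa


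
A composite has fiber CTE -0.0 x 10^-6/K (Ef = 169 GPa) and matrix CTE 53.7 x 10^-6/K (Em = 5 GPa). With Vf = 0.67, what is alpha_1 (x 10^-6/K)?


E1 = Ef*Vf + Em*(1-Vf) = 114.88
alpha_1 = (alpha_f*Ef*Vf + alpha_m*Em*(1-Vf))/E1 = 0.77 x 10^-6/K

0.77 x 10^-6/K


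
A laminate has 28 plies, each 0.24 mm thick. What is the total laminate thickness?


h = n * t_ply = 28 * 0.24 = 6.72 mm

6.72 mm


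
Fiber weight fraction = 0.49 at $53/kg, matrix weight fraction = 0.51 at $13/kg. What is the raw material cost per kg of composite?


Cost = cost_f*Wf + cost_m*Wm = 53*0.49 + 13*0.51 = $32.6/kg

$32.6/kg


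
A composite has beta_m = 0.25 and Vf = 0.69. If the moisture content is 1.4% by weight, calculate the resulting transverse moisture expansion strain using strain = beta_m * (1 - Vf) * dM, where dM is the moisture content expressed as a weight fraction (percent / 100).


dM = 1.4/100 = 0.014
strain = beta_m * (1-Vf) * dM = 0.25 * 0.31 * 0.014 = 0.001085

0.001085


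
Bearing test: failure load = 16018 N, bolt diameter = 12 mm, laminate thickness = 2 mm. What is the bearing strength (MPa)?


sigma_br = F/(d*h) = 16018/(12*2) = 667.4 MPa

667.4 MPa


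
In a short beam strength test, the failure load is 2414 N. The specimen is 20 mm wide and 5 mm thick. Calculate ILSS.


ILSS = 3F/(4bh) = 3*2414/(4*20*5) = 18.11 MPa

18.11 MPa


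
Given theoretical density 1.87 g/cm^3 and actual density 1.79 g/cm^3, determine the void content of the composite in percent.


Void% = (rho_theo - rho_actual)/rho_theo * 100 = (1.87 - 1.79)/1.87 * 100 = 4.28%

4.28%


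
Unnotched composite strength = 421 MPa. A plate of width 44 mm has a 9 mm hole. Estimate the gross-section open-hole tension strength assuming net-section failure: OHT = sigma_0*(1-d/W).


OHT = sigma_0*(1-d/W) = 421*(1-9/44) = 334.9 MPa

334.9 MPa


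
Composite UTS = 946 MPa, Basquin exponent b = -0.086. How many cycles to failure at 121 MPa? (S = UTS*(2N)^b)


N = 0.5 * (S/UTS)^(1/b) = 0.5 * (121/946)^(1/-0.086) = 1.2132e+10 cycles

1.2132e+10 cycles


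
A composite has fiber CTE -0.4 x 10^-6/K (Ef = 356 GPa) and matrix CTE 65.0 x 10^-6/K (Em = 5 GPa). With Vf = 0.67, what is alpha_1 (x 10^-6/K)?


E1 = Ef*Vf + Em*(1-Vf) = 240.17
alpha_1 = (alpha_f*Ef*Vf + alpha_m*Em*(1-Vf))/E1 = 0.05 x 10^-6/K

0.05 x 10^-6/K


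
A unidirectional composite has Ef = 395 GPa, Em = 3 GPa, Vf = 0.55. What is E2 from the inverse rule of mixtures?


1/E2 = Vf/Ef + (1-Vf)/Em = 0.55/395 + 0.45/3
E2 = 6.61 GPa

6.61 GPa
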